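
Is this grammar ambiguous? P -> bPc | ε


balanced b^n…c^n: each string has a unique parse
Unambiguous


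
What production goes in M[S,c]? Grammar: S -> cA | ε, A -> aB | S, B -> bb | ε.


For [S, c]: 'c' ∈ FIRST(cA)
Entry: S -> cA


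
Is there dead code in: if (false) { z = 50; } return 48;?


condition is constant false, so the whole block is unreachable
Dead: 'if (false) { z = 50; }'


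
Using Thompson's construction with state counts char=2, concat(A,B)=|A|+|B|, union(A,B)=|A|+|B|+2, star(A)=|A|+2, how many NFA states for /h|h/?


Syntax tree has 2 char leaf(s), 1 union(s), 0 star(s)
chars contribute 2×2 = 4; each union adds +2; each star adds +2
Total: 4 + 2 + 0 = 6 states


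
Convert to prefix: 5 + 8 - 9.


left-to-right (same/higher precedence on left): tree is (- (+ 5 8) 9)
Prefix: - + 5 8 9


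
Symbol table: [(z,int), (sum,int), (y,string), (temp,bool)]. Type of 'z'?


Lookup 'z' → type int


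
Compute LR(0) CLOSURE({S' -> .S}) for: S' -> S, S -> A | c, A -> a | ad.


Start: S' -> .S
For each item with dot before a nonterminal B, add B -> .γ for every B-production
Closure: [S' -> .S, S -> .A, S -> .c, A -> .a, A -> .ad]


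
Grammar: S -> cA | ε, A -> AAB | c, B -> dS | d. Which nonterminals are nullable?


A nonterminal is nullable iff some alternative derives ε (directly, or every symbol in it is nullable)
Nullable: {S}


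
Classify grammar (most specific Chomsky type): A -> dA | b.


Right-linear: every RHS is a terminal or a terminal followed by one nonterminal
Classification: Type 3 (Regular)


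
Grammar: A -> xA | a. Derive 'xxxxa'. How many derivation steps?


Derivation: A => xA => xxA => xxxA => xxxxA => xxxxa
Steps: 5


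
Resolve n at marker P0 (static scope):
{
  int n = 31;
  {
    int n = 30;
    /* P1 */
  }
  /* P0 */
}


n declared in the same block as P0
n = 31


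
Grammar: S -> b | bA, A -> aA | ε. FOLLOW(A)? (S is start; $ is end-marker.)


$ ∈ FOLLOW(S). For each A -> αBβ: add FIRST(β)\{ε} to FOLLOW(B); if β nullable, add FOLLOW(A).
FOLLOW(A) = {$}


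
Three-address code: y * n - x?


Break into single-operator statements:
t1 = y * n
t2 = t1 - x


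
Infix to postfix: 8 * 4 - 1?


Left to right (same or higher precedence on left)
Postfix: 8 4 * 1 -


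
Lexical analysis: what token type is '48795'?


Pattern: digits only
Type: INTEGER_LITERAL


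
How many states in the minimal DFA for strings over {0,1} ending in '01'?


Track the longest suffix of input matching a prefix of '01': 3 classes (prefixes of length 0..2)
Minimal DFA: 3 states


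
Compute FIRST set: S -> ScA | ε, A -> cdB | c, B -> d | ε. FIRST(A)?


Per alternative of A: FIRST(cdB) = {c}; FIRST(c) = {c}
FIRST(A) = {c}


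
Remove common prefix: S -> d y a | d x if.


Common prefix: 'd'
Factored: S -> d S', S' -> y a | x if


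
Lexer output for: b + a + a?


Scan left to right, longest-match per lexeme
Tokens: ID(b), OP(+), ID(a), OP(+), ID(a)


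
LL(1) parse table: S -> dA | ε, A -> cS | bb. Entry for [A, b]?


For [A, b]: 'b' ∈ FIRST(bb)
Entry: A -> bb


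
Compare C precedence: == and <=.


'<=' is relational (level 7); '==' is equality (level 6)
Higher level binds tighter
'<=' has higher precedence than '=='


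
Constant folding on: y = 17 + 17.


17 + 17 = 34 at compile time
Optimized: y = 34


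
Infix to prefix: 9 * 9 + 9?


left-to-right (same/higher precedence on left): tree is (+ (* 9 9) 9)
Prefix: + * 9 9 9


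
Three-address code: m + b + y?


Break into single-operator statements:
t1 = m + b
t2 = t1 + y


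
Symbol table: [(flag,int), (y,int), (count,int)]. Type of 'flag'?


Lookup 'flag' → type int


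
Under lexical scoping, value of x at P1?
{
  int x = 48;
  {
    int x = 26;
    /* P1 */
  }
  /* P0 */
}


x declared in the same block as P1
x = 26


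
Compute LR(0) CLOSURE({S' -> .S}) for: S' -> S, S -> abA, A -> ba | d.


Start: S' -> .S
For each item with dot before a nonterminal B, add B -> .γ for every B-production
Closure: [S' -> .S, S -> .abA]


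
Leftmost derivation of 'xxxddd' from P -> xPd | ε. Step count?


Derivation: P => xPd => xxPdd => xxxPddd => xxxddd
Steps: 4


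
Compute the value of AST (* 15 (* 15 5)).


Evaluate inner: (* 15 5) = 75
Evaluate root: (* 15 75) = 1125
Result: 1125


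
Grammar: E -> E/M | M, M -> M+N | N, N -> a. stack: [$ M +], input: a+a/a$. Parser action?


no handle; shift 'a'
Action: shift


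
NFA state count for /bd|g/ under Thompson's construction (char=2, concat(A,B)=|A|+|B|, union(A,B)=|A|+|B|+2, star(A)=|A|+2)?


Syntax tree has 3 char leaf(s), 1 union(s), 0 star(s)
chars contribute 3×2 = 6; each union adds +2; each star adds +2
Total: 6 + 2 + 0 = 8 states


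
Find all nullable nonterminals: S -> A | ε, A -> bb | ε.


A nonterminal is nullable iff some alternative derives ε (directly, or every symbol in it is nullable)
Nullable: {A, S}


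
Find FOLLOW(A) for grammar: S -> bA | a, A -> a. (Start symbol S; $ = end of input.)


$ ∈ FOLLOW(S). For each A -> αBβ: add FIRST(β)\{ε} to FOLLOW(B); if β nullable, add FOLLOW(A).
FOLLOW(A) = {$}


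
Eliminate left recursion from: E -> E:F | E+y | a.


Left-recursive alternatives: E:F, E+y; non-recursive: a
Introduce E': E -> aE', E' -> :FE' | +yE' | ε


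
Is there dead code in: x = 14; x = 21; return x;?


first assignment to x is overwritten before any read
Dead: 'x = 14'


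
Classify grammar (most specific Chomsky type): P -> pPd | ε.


Single nonterminal LHS, but p^n d^n is not regular
Classification: Type 2 (Context-Free)


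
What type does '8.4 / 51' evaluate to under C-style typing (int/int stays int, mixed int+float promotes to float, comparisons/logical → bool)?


Operand types: float / int
Rule: mixed int/float promotes to float; int/int stays int
Result type: float


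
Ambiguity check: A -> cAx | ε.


balanced c^n…x^n: each string has a unique parse
Unambiguous


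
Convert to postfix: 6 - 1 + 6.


Left to right (same or higher precedence on left)
Postfix: 6 1 - 6 +


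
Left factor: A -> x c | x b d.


Common prefix: 'x'
Factored: A -> x A', A' -> c | b d


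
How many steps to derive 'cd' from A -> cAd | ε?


Derivation: A => cAd => cd
Steps: 2


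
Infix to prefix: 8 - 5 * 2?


'*' binds tighter: tree is (- 8 (* 5 2))
Prefix: - 8 * 5 2


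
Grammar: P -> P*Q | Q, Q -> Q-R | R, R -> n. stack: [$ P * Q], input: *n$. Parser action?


handle 'P*Q' on top; lookahead ∈ FOLLOW(P) = {*, $}
Action: reduce (P -> P*Q)


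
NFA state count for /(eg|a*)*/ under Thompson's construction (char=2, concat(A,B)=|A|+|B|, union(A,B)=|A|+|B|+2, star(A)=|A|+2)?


Syntax tree has 3 char leaf(s), 1 union(s), 2 star(s)
chars contribute 3×2 = 6; each union adds +2; each star adds +2
Total: 6 + 2 + 4 = 12 states


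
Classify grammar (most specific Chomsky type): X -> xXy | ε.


Single nonterminal LHS, but x^n y^n is not regular
Classification: Type 2 (Context-Free)


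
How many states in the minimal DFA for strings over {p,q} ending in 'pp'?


Track the longest suffix of input matching a prefix of 'pp': 3 classes (prefixes of length 0..2)
Minimal DFA: 3 states


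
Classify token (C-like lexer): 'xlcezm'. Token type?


Pattern: letter/underscore followed by alphanumerics, not a keyword
Type: IDENTIFIER


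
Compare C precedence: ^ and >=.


'>=' is relational (level 7); '^' is bitwise XOR (level 4)
Higher level binds tighter
'>=' has higher precedence than '^'


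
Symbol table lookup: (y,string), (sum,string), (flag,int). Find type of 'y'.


Lookup 'y' → type string


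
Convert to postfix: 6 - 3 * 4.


* has higher precedence, evaluate 3*4 first
Postfix: 6 3 4 * -


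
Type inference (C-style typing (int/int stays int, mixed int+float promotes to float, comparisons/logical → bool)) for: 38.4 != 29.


Operand types: float != int
Rule: comparison yields bool
Result type: bool


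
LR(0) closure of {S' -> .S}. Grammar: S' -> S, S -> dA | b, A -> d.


Start: S' -> .S
For each item with dot before a nonterminal B, add B -> .γ for every B-production
Closure: [S' -> .S, S -> .dA, S -> .b]


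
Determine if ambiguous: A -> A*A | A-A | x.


'x*x-x' has two parse trees (no precedence encoded between * and -)
Ambiguous


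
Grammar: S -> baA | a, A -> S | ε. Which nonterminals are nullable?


A nonterminal is nullable iff some alternative derives ε (directly, or every symbol in it is nullable)
Nullable: {A}


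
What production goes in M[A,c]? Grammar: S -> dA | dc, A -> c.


For [A, c]: 'c' ∈ FIRST(c)
Entry: A -> c


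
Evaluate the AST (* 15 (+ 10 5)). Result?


Evaluate inner: (+ 10 5) = 15
Evaluate root: (* 15 15) = 225
Result: 225


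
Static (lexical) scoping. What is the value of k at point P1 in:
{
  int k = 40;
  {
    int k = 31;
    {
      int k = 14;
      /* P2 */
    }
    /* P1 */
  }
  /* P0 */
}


k declared in the same block as P1
k = 31


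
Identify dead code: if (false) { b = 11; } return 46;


condition is constant false, so the whole block is unreachable
Dead: 'if (false) { b = 11; }'


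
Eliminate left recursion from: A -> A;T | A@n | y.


Left-recursive alternatives: A;T, A@n; non-recursive: y
Introduce A': A -> yA', A' -> ;TA' | @nA' | ε


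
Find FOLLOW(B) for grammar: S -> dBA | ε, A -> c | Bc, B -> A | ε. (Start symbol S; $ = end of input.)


$ ∈ FOLLOW(S). For each A -> αBβ: add FIRST(β)\{ε} to FOLLOW(B); if β nullable, add FOLLOW(A).
FOLLOW(B) = {c}


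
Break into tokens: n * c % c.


Scan left to right, longest-match per lexeme
Tokens: ID(n), OP(*), ID(c), OP(%), ID(c)


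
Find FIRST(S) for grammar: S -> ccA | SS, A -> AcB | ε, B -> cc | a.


Per alternative of S: FIRST(ccA) = {c}; FIRST(SS) = {c}
FIRST(S) = {c}


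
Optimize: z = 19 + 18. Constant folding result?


19 + 18 = 37 at compile time
Optimized: z = 37


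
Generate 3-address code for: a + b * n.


Break into single-operator statements:
t1 = b * n
t2 = a + t1


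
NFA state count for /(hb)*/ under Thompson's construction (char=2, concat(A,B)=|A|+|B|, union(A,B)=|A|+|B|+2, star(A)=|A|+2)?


Syntax tree has 2 char leaf(s), 0 union(s), 1 star(s)
chars contribute 2×2 = 4; each union adds +2; each star adds +2
Total: 4 + 0 + 2 = 6 states


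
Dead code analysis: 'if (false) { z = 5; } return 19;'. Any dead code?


condition is constant false, so the whole block is unreachable
Dead: 'if (false) { z = 5; }'


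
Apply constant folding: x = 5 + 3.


5 + 3 = 8 at compile time
Optimized: x = 8


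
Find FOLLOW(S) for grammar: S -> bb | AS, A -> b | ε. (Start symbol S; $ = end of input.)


$ ∈ FOLLOW(S). For each A -> αBβ: add FIRST(β)\{ε} to FOLLOW(B); if β nullable, add FOLLOW(A).
FOLLOW(S) = {$}


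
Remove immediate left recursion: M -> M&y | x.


Left-recursive alternatives: M&y; non-recursive: x
Introduce M': M -> xM', M' -> &yM' | ε


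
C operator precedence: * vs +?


'*' is multiplicative (level 10); '+' is additive (level 9)
Higher level binds tighter
'*' has higher precedence than '+'


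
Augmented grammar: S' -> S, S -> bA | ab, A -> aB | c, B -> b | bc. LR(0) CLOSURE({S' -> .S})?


Start: S' -> .S
For each item with dot before a nonterminal B, add B -> .γ for every B-production
Closure: [S' -> .S, S -> .bA, S -> .ab]


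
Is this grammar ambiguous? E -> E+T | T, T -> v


precedence layered via separate nonterminal T: deterministic
Unambiguous


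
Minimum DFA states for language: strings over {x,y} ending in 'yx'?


Track the longest suffix of input matching a prefix of 'yx': 3 classes (prefixes of length 0..2)
Minimal DFA: 3 states


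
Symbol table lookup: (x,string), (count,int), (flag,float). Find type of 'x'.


Lookup 'x' → type string


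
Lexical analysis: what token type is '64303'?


Pattern: digits only
Type: INTEGER_LITERAL


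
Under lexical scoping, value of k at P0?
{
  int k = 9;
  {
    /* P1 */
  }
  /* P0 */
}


k declared in the same block as P0
k = 9


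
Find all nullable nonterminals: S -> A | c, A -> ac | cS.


A nonterminal is nullable iff some alternative derives ε (directly, or every symbol in it is nullable)
Nullable: {}


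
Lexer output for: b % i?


Scan left to right, longest-match per lexeme
Tokens: ID(b), OP(%), ID(i)


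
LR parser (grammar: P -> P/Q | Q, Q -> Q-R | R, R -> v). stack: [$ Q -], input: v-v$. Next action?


no handle; shift 'v'
Action: shift


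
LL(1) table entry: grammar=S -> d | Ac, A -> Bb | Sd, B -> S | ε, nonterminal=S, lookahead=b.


For [S, b]: 'b' ∈ FIRST(Ac)
Entry: S -> Ac


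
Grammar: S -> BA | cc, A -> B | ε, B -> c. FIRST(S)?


Per alternative of S: FIRST(BA) = {c}; FIRST(cc) = {c}
FIRST(S) = {c}


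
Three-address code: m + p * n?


Break into single-operator statements:
t1 = p * n
t2 = m + t1


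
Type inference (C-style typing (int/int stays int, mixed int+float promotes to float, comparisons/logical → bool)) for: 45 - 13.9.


Operand types: int - float
Rule: mixed int/float promotes to float; int/int stays int
Result type: float


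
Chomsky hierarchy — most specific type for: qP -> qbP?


LHS has context (more than one symbol) and |LHS| ≤ |RHS|
Classification: Type 1 (Context-Sensitive)


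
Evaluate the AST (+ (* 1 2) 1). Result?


Evaluate inner: (* 1 2) = 2
Evaluate root: (+ 2 1) = 3
Result: 3


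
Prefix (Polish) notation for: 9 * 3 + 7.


left-to-right (same/higher precedence on left): tree is (+ (* 9 3) 7)
Prefix: + * 9 3 7


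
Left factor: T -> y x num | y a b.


Common prefix: 'y'
Factored: T -> y T', T' -> x num | a b


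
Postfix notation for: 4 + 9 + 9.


Left to right (same or higher precedence on left)
Postfix: 4 9 + 9 +


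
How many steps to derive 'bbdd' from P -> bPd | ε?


Derivation: P => bPd => bbPdd => bbdd
Steps: 3


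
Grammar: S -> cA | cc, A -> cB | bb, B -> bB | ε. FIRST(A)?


Per alternative of A: FIRST(cB) = {c}; FIRST(bb) = {b}
FIRST(A) = {b, c}


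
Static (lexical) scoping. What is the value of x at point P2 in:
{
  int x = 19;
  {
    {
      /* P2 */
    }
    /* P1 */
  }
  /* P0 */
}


P2's block does not declare x; resolves to the enclosing declaration at depth 0
x = 19


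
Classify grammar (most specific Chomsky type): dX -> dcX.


LHS has context (more than one symbol) and |LHS| ≤ |RHS|
Classification: Type 1 (Context-Sensitive)


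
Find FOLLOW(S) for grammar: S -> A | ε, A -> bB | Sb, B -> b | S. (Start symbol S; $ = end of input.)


$ ∈ FOLLOW(S). For each A -> αBβ: add FIRST(β)\{ε} to FOLLOW(B); if β nullable, add FOLLOW(A).
FOLLOW(S) = {$, b}


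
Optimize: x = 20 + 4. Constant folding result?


20 + 4 = 24 at compile time
Optimized: x = 24


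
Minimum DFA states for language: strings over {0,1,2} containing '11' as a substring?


KMP-style automaton: 2 progress states + 1 absorbing accept = 3
Minimal DFA: 3 states


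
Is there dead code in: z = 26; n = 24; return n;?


z is assigned but never read
Dead: 'z = 26'


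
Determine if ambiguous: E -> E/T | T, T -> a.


precedence layered via separate nonterminal T: deterministic
Unambiguous


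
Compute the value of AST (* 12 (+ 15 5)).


Evaluate inner: (+ 15 5) = 20
Evaluate root: (* 12 20) = 240
Result: 240


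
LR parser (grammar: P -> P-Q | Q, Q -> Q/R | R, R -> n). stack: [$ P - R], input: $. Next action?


'R' (not preceded by Q/) is the handle for Q -> R
Action: reduce (Q -> R)


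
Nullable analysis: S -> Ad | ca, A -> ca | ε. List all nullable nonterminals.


A nonterminal is nullable iff some alternative derives ε (directly, or every symbol in it is nullable)
Nullable: {A}


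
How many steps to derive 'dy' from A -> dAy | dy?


Derivation: A => dy
Steps: 1


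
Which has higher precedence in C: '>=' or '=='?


'>=' is relational (level 7); '==' is equality (level 6)
Higher level binds tighter
'>=' has higher precedence than '=='


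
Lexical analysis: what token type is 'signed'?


Pattern: reserved word
Type: KEYWORD


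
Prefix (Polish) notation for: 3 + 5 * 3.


'*' binds tighter: tree is (+ 3 (* 5 3))
Prefix: + 3 * 5 3


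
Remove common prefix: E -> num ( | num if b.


Common prefix: 'num'
Factored: E -> num E', E' -> ( | if b


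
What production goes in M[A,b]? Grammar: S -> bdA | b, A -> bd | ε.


For [A, b]: 'b' ∈ FIRST(bd)
Entry: A -> bd


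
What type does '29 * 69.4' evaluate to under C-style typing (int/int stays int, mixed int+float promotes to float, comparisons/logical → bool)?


Operand types: int * float
Rule: mixed int/float promotes to float; int/int stays int
Result type: float


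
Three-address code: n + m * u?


Break into single-operator statements:
t1 = m * u
t2 = n + t1


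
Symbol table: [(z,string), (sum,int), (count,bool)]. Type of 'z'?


Lookup 'z' → type string


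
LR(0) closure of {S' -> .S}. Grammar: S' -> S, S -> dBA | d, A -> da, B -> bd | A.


Start: S' -> .S
For each item with dot before a nonterminal B, add B -> .γ for every B-production
Closure: [S' -> .S, S -> .dBA, S -> .d]


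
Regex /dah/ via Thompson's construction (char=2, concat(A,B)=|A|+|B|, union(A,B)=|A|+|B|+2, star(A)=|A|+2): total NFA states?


Syntax tree has 3 char leaf(s), 0 union(s), 0 star(s)
chars contribute 3×2 = 6; each union adds +2; each star adds +2
Total: 6 + 0 + 0 = 6 states


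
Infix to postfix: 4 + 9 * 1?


* has higher precedence, evaluate 9*1 first
Postfix: 4 9 1 * +


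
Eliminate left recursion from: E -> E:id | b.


Left-recursive alternatives: E:id; non-recursive: b
Introduce E': E -> bE', E' -> :idE' | ε


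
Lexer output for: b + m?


Scan left to right, longest-match per lexeme
Tokens: ID(b), OP(+), ID(m)


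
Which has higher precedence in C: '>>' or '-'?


'-' is additive (level 9); '>>' is shift (level 8)
Higher level binds tighter
'-' has higher precedence than '>>'


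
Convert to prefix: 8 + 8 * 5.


'*' binds tighter: tree is (+ 8 (* 8 5))
Prefix: + 8 * 8 5


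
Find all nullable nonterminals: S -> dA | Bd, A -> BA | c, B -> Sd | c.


A nonterminal is nullable iff some alternative derives ε (directly, or every symbol in it is nullable)
Nullable: {}


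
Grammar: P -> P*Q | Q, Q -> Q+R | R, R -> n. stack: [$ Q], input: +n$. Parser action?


shift '+' to continue Q -> Q+R
Action: shift


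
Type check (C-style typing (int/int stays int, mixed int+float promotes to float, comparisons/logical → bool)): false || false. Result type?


Operand types: bool || bool
Rule: logical operators take bool operands and yield bool
Result type: bool


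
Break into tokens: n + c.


Scan left to right, longest-match per lexeme
Tokens: ID(n), OP(+), ID(c)


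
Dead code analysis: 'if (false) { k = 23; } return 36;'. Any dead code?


condition is constant false, so the whole block is unreachable
Dead: 'if (false) { k = 23; }'


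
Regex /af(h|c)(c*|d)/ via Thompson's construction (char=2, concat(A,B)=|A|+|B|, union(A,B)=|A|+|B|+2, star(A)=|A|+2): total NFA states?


Syntax tree has 6 char leaf(s), 2 union(s), 1 star(s)
chars contribute 6×2 = 12; each union adds +2; each star adds +2
Total: 12 + 4 + 2 = 18 states


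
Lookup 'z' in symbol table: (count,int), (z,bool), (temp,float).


Lookup 'z' → type bool


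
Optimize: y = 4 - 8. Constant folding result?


4 - 8 = -4 at compile time
Optimized: y = -4


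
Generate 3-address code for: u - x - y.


Break into single-operator statements:
t1 = u - x
t2 = t1 - y


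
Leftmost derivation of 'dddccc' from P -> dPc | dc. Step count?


Derivation: P => dPc => ddPcc => dddccc
Steps: 3


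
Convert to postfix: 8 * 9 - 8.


Left to right (same or higher precedence on left)
Postfix: 8 9 * 8 -


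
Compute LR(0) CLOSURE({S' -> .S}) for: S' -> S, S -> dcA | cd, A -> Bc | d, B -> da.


Start: S' -> .S
For each item with dot before a nonterminal B, add B -> .γ for every B-production
Closure: [S' -> .S, S -> .dcA, S -> .cd]


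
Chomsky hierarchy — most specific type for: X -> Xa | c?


Left-linear: every RHS is a terminal or one nonterminal followed by a terminal
Classification: Type 3 (Regular)


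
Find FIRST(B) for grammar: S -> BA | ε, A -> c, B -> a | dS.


Per alternative of B: FIRST(a) = {a}; FIRST(dS) = {d}
FIRST(B) = {a, d}


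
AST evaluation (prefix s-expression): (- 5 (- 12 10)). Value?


Evaluate inner: (- 12 10) = 2
Evaluate root: (- 5 2) = 3
Result: 3


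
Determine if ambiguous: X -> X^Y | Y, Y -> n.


precedence layered via separate nonterminal Y: deterministic
Unambiguous


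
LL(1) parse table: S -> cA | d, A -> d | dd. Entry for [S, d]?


For [S, d]: 'd' ∈ FIRST(d)
Entry: S -> d


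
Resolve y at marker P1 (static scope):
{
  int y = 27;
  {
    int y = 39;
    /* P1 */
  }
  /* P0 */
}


y declared in the same block as P1
y = 39


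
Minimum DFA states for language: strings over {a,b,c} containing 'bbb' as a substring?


KMP-style automaton: 3 progress states + 1 absorbing accept = 4
Minimal DFA: 4 states


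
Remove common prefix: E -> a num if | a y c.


Common prefix: 'a'
Factored: E -> a E', E' -> num if | y c


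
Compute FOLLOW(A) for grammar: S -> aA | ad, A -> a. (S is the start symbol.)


$ ∈ FOLLOW(S). For each A -> αBβ: add FIRST(β)\{ε} to FOLLOW(B); if β nullable, add FOLLOW(A).
FOLLOW(A) = {$}


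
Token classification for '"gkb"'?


Pattern: double-quoted sequence
Type: STRING_LITERAL


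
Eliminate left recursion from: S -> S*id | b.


Left-recursive alternatives: S*id; non-recursive: b
Introduce S': S -> bS', S' -> *idS' | ε


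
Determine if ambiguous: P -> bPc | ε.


balanced b^n…c^n: each string has a unique parse
Unambiguous


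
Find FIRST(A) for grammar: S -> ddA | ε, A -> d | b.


Per alternative of A: FIRST(d) = {d}; FIRST(b) = {b}
FIRST(A) = {b, d}


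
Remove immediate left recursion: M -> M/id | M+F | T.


Left-recursive alternatives: M/id, M+F; non-recursive: T
Introduce M': M -> TM', M' -> /idM' | +FM' | ε


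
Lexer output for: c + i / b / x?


Scan left to right, longest-match per lexeme
Tokens: ID(c), OP(+), ID(i), OP(/), ID(b), OP(/), ID(x)


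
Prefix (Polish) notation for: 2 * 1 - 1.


left-to-right (same/higher precedence on left): tree is (- (* 2 1) 1)
Prefix: - * 2 1 1


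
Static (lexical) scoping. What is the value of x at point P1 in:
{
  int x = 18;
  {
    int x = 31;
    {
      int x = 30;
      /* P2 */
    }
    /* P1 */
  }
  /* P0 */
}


x declared in the same block as P1
x = 31


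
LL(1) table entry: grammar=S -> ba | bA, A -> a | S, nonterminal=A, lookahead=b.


For [A, b]: 'b' ∈ FIRST(S)
Entry: A -> S


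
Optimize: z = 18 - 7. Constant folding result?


18 - 7 = 11 at compile time
Optimized: z = 11


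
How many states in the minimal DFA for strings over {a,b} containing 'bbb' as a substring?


KMP-style automaton: 3 progress states + 1 absorbing accept = 4
Minimal DFA: 4 states


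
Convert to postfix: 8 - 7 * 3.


* has higher precedence, evaluate 7*3 first
Postfix: 8 7 3 * -


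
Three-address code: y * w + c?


Break into single-operator statements:
t1 = y * w
t2 = t1 + c


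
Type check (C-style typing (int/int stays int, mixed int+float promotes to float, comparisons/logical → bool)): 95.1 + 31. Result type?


Operand types: float + int
Rule: mixed int/float promotes to float; int/int stays int
Result type: float


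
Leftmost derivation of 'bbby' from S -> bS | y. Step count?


Derivation: S => bS => bbS => bbbS => bbby
Steps: 4


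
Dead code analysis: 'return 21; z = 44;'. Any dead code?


statement follows a return and is unreachable
Dead: 'z = 44'


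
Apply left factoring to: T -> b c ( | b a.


Common prefix: 'b'
Factored: T -> b T', T' -> c ( | a


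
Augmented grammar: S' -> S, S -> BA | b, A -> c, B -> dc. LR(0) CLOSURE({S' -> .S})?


Start: S' -> .S
For each item with dot before a nonterminal B, add B -> .γ for every B-production
Closure: [S' -> .S, S -> .BA, S -> .b, B -> .dc]


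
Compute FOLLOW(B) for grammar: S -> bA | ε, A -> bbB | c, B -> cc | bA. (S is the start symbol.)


$ ∈ FOLLOW(S). For each A -> αBβ: add FIRST(β)\{ε} to FOLLOW(B); if β nullable, add FOLLOW(A).
FOLLOW(B) = {$}


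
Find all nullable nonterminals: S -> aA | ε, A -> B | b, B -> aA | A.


A nonterminal is nullable iff some alternative derives ε (directly, or every symbol in it is nullable)
Nullable: {S}


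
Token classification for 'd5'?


Pattern: letter/underscore followed by alphanumerics, not a keyword
Type: IDENTIFIER


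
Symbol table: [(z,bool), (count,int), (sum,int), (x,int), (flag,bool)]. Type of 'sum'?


Lookup 'sum' → type int


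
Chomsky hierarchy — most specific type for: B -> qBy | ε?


Single nonterminal LHS, but q^n y^n is not regular
Classification: Type 2 (Context-Free)


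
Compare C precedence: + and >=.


'+' is additive (level 9); '>=' is relational (level 7)
Higher level binds tighter
'+' has higher precedence than '>='


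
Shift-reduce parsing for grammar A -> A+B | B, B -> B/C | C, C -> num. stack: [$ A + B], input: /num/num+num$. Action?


'/' can extend B; shift to build B -> B/C
Action: shift


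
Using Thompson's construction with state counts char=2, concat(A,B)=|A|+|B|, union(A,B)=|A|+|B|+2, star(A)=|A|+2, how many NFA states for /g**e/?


Syntax tree has 2 char leaf(s), 0 union(s), 2 star(s)
chars contribute 2×2 = 4; each union adds +2; each star adds +2
Total: 4 + 0 + 4 = 8 states


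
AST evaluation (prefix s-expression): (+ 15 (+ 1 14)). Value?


Evaluate inner: (+ 1 14) = 15
Evaluate root: (+ 15 15) = 30
Result: 30


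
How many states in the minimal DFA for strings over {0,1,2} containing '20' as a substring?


KMP-style automaton: 2 progress states + 1 absorbing accept = 3
Minimal DFA: 3 states


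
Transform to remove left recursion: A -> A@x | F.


Left-recursive alternatives: A@x; non-recursive: F
Introduce A': A -> FA', A' -> @xA' | ε


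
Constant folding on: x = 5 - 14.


5 - 14 = -9 at compile time
Optimized: x = -9


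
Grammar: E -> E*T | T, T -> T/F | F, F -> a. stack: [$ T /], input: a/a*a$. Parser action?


no handle; shift 'a'
Action: shift


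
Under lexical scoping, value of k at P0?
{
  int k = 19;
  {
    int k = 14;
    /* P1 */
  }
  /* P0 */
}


k declared in the same block as P0
k = 19


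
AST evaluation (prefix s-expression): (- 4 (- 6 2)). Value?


Evaluate inner: (- 6 2) = 4
Evaluate root: (- 4 4) = 0
Result: 0


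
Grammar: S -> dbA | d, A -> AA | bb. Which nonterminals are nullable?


A nonterminal is nullable iff some alternative derives ε (directly, or every symbol in it is nullable)
Nullable: {}


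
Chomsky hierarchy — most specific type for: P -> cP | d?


Right-linear: every RHS is a terminal or a terminal followed by one nonterminal
Classification: Type 3 (Regular)


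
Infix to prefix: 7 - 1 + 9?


left-to-right (same/higher precedence on left): tree is (+ (- 7 1) 9)
Prefix: + - 7 1 9


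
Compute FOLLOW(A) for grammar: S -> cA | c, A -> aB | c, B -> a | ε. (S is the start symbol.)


$ ∈ FOLLOW(S). For each A -> αBβ: add FIRST(β)\{ε} to FOLLOW(B); if β nullable, add FOLLOW(A).
FOLLOW(A) = {$}


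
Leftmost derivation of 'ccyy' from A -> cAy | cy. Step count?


Derivation: A => cAy => ccyy
Steps: 2


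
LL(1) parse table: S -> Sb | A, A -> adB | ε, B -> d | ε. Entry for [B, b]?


For [B, b]: ε is nullable and 'b' ∈ FOLLOW(B)
Entry: B -> ε


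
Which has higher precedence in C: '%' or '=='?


'%' is multiplicative (level 10); '==' is equality (level 6)
Higher level binds tighter
'%' has higher precedence than '=='


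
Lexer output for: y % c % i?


Scan left to right, longest-match per lexeme
Tokens: ID(y), OP(%), ID(c), OP(%), ID(i)


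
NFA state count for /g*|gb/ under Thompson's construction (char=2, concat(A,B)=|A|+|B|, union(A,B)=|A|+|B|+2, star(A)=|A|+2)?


Syntax tree has 3 char leaf(s), 1 union(s), 1 star(s)
chars contribute 3×2 = 6; each union adds +2; each star adds +2
Total: 6 + 2 + 2 = 10 states


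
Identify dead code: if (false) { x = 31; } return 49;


condition is constant false, so the whole block is unreachable
Dead: 'if (false) { x = 31; }'


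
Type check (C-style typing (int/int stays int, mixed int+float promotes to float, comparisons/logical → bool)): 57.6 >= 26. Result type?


Operand types: float >= int
Rule: comparison yields bool
Result type: bool


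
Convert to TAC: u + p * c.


Break into single-operator statements:
t1 = p * c
t2 = u + t1


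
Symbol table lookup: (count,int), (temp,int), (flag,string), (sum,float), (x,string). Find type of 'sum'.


Lookup 'sum' → type float


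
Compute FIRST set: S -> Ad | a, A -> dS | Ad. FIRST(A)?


Per alternative of A: FIRST(dS) = {d}; FIRST(Ad) = {d}
FIRST(A) = {d}


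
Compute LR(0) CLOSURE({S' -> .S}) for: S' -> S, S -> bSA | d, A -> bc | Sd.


Start: S' -> .S
For each item with dot before a nonterminal B, add B -> .γ for every B-production
Closure: [S' -> .S, S -> .bSA, S -> .d]


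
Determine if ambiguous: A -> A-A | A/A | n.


'n-n/n' has two parse trees (no precedence encoded between - and /)
Ambiguous


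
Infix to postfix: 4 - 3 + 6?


Left to right (same or higher precedence on left)
Postfix: 4 3 - 6 +


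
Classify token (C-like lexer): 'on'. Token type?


Pattern: letter/underscore followed by alphanumerics, not a keyword
Type: IDENTIFIER


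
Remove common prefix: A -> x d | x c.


Common prefix: 'x'
Factored: A -> x A', A' -> d | c


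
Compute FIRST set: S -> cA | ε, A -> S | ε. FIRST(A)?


Per alternative of A: FIRST(S) = {c, ε}; FIRST(ε) = {ε}
FIRST(A) = {c, ε}


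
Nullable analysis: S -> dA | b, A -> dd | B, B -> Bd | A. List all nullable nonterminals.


A nonterminal is nullable iff some alternative derives ε (directly, or every symbol in it is nullable)
Nullable: {}


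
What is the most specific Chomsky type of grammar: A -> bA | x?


Right-linear: every RHS is a terminal or a terminal followed by one nonterminal
Classification: Type 3 (Regular)


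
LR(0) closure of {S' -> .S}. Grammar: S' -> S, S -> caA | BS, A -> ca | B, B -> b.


Start: S' -> .S
For each item with dot before a nonterminal B, add B -> .γ for every B-production
Closure: [S' -> .S, S -> .caA, S -> .BS, B -> .b]


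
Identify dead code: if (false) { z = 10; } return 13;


condition is constant false, so the whole block is unreachable
Dead: 'if (false) { z = 10; }'


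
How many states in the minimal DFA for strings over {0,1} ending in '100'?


Track the longest suffix of input matching a prefix of '100': 4 classes (prefixes of length 0..3)
Minimal DFA: 4 states


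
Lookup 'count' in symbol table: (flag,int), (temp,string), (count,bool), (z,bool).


Lookup 'count' → type bool


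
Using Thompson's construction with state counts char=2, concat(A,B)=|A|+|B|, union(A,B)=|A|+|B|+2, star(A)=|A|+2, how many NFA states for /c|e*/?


Syntax tree has 2 char leaf(s), 1 union(s), 1 star(s)
chars contribute 2×2 = 4; each union adds +2; each star adds +2
Total: 4 + 2 + 2 = 8 states


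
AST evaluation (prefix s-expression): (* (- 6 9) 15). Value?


Evaluate inner: (- 6 9) = -3
Evaluate root: (* -3 15) = -45
Result: -45


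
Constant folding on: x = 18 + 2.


18 + 2 = 20 at compile time
Optimized: x = 20


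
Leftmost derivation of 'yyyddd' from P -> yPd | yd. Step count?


Derivation: P => yPd => yyPdd => yyyddd
Steps: 3


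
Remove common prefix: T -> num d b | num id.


Common prefix: 'num'
Factored: T -> num T', T' -> d b | id


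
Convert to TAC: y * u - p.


Break into single-operator statements:
t1 = y * u
t2 = t1 - p


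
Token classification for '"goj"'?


Pattern: double-quoted sequence
Type: STRING_LITERAL


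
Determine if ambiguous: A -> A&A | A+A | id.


'id&id+id' has two parse trees (no precedence encoded between & and +)
Ambiguous


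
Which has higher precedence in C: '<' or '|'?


'<' is relational (level 7); '|' is bitwise OR (level 3)
Higher level binds tighter
'<' has higher precedence than '|'


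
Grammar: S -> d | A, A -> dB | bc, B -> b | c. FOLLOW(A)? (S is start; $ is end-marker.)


$ ∈ FOLLOW(S). For each A -> αBβ: add FIRST(β)\{ε} to FOLLOW(B); if β nullable, add FOLLOW(A).
FOLLOW(A) = {$}


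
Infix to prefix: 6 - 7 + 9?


left-to-right (same/higher precedence on left): tree is (+ (- 6 7) 9)
Prefix: + - 6 7 9


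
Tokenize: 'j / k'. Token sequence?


Scan left to right, longest-match per lexeme
Tokens: ID(j), OP(/), ID(k)


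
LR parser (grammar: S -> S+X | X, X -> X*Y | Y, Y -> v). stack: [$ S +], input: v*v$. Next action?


no handle ('S+' is not any RHS); shift 'v'
Action: shift


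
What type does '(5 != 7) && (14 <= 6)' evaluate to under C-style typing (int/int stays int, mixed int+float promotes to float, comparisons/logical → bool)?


Operand types: bool && bool
Rule: logical operators take bool operands and yield bool
Result type: bool


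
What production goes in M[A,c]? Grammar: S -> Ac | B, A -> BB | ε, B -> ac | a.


For [A, c]: ε is nullable and 'c' ∈ FOLLOW(A)
Entry: A -> ε


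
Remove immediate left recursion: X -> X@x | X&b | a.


Left-recursive alternatives: X@x, X&b; non-recursive: a
Introduce X': X -> aX', X' -> @xX' | &bX' | ε


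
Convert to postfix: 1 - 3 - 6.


Left to right (same or higher precedence on left)
Postfix: 1 3 - 6 -


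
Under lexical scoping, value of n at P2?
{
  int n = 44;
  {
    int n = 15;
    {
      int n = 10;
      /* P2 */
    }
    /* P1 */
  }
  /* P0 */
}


n declared in the same block as P2
n = 10


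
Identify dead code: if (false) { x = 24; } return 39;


condition is constant false, so the whole block is unreachable
Dead: 'if (false) { x = 24; }'


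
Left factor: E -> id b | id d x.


Common prefix: 'id'
Factored: E -> id E', E' -> b | d x


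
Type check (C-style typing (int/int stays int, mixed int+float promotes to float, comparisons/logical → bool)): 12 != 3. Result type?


Operand types: int != int
Rule: comparison yields bool
Result type: bool


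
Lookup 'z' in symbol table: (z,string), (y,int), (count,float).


Lookup 'z' → type string


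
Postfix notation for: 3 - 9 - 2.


Left to right (same or higher precedence on left)
Postfix: 3 9 - 2 -


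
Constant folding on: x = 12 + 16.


12 + 16 = 28 at compile time
Optimized: x = 28


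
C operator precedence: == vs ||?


'==' is equality (level 6); '||' is logical OR (level 1)
Higher level binds tighter
'==' has higher precedence than '||'


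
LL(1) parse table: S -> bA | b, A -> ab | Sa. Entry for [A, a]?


For [A, a]: 'a' ∈ FIRST(ab)
Entry: A -> ab


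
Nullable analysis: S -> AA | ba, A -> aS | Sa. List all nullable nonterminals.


A nonterminal is nullable iff some alternative derives ε (directly, or every symbol in it is nullable)
Nullable: {}


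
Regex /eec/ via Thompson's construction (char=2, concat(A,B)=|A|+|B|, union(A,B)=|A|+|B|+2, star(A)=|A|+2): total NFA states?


Syntax tree has 3 char leaf(s), 0 union(s), 0 star(s)
chars contribute 3×2 = 6; each union adds +2; each star adds +2
Total: 6 + 0 + 0 = 6 states


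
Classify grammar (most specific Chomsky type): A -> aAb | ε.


Single nonterminal LHS, but a^n b^n is not regular
Classification: Type 2 (Context-Free)


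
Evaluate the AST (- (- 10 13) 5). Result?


Evaluate inner: (- 10 13) = -3
Evaluate root: (- -3 5) = -8
Result: -8


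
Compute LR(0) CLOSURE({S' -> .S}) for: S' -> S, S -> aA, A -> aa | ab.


Start: S' -> .S
For each item with dot before a nonterminal B, add B -> .γ for every B-production
Closure: [S' -> .S, S -> .aA]


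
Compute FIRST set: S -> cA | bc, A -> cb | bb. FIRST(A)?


Per alternative of A: FIRST(cb) = {c}; FIRST(bb) = {b}
FIRST(A) = {b, c}


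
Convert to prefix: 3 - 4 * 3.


'*' binds tighter: tree is (- 3 (* 4 3))
Prefix: - 3 * 4 3


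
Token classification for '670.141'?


Pattern: digits with a decimal point
Type: FLOAT_LITERAL


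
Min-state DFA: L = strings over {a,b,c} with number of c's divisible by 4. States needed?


Track (count of c) mod 4: states 0..3, accept at 0
Minimal DFA: 4 states


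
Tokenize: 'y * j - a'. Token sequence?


Scan left to right, longest-match per lexeme
Tokens: ID(y), OP(*), ID(j), OP(-), ID(a)


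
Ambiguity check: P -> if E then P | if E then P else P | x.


dangling else: 'if E then if E then x else x' parses two ways
Ambiguous


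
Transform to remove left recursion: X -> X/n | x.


Left-recursive alternatives: X/n; non-recursive: x
Introduce X': X -> xX', X' -> /nX' | ε


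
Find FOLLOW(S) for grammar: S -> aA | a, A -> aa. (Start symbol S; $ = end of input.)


$ ∈ FOLLOW(S). For each A -> αBβ: add FIRST(β)\{ε} to FOLLOW(B); if β nullable, add FOLLOW(A).
FOLLOW(S) = {$}


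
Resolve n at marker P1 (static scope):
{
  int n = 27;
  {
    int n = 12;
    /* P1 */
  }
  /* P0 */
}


n declared in the same block as P1
n = 12


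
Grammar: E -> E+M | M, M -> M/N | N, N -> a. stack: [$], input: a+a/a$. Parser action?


no handle on stack; shift 'a'
Action: shift


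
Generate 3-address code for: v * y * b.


Break into single-operator statements:
t1 = v * y
t2 = t1 * b


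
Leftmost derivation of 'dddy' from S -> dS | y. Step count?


Derivation: S => dS => ddS => dddS => dddy
Steps: 4


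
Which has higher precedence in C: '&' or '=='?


'==' is equality (level 6); '&' is bitwise AND (level 5)
Higher level binds tighter
'==' has higher precedence than '&'


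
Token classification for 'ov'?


Pattern: letter/underscore followed by alphanumerics, not a keyword
Type: IDENTIFIER


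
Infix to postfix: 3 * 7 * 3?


Left to right (same or higher precedence on left)
Postfix: 3 7 * 3 *


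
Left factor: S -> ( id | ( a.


Common prefix: '('
Factored: S -> ( S', S' -> id | a


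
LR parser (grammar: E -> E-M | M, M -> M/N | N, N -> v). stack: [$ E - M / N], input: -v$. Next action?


handle 'M/N' on top
Action: reduce (M -> M/N)


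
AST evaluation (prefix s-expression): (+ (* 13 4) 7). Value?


Evaluate inner: (* 13 4) = 52
Evaluate root: (+ 52 7) = 59
Result: 59


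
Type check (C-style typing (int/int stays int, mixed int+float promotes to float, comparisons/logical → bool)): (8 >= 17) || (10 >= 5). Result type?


Operand types: bool || bool
Rule: logical operators take bool operands and yield bool
Result type: bool


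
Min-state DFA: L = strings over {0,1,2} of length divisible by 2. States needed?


Track length mod 2: states 0..1, accept at 0
Minimal DFA: 2 states
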